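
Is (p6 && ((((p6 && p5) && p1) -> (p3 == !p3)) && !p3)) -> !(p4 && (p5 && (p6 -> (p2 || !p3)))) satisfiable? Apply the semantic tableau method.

Initial set: {T ((p6 && ((((p6 && p5) && p1) -> (p3 == !p3)) && !p3)) -> !(p4 && (p5 && (p6 -> (p2 || !p3)))))}.
T ((p6 && ((((p6 && p5) && p1) -> (p3 == !p3)) && !p3)) -> !(p4 && (p5 && (p6 -> (p2 || !p3))))): β-rule — branch into F (p6 && ((((p6 && p5) && p1) -> (p3 == !p3)) && !p3))  //  T !(p4 && (p5 && (p6 -> (p2 || !p3)))).
  branch 1 (add F (p6 && ((((p6 && p5) && p1) -> (p3 == !p3)) && !p3))):
    F (p6 && ((((p6 && p5) && p1) -> (p3 == !p3)) && !p3)): β-rule — branch into F p6  //  F ((((p6 && p5) && p1) -> (p3 == !p3)) && !p3).
      branch 1.1 (add F p6):
        ○ open, literals {p6=0}.
      branch 1.2 (add F ((((p6 && p5) && p1) -> (p3 == !p3)) && !p3)):
        F ((((p6 && p5) && p1) -> (p3 == !p3)) && !p3): β-rule — branch into F (((p6 && p5) && p1) -> (p3 == !p3))  //  F !p3.
          branch 1.2.1 (add F (((p6 && p5) && p1) -> (p3 == !p3))):
            F (((p6 && p5) && p1) -> (p3 == !p3)): α-rule — add T ((p6 && p5) && p1), F (p3 == !p3).
            T ((p6 && p5) && p1): α-rule — add T (p6 && p5), T p1.
            T (p6 && p5): α-rule — add T p6, T p5.
            F (p3 == !p3): β-rule — branch into T p3, F !p3  //  F p3, T !p3.
              branch 1.2.1.1 (add T p3, F !p3):
                ○ open, literals {p1=1, p3=1, p5=1, p6=1}.
              branch 1.2.1.2 (add F p3, T !p3):
                ○ open, literals {p1=1, p3=0, p5=1, p6=1}.
          branch 1.2.2 (add F !p3):
            ○ open, literals {p3=1}.
  branch 2 (add T !(p4 && (p5 && (p6 -> (p2 || !p3))))):
    T !(p4 && (p5 && (p6 -> (p2 || !p3)))): β-rule — branch into F p4  //  F (p5 && (p6 -> (p2 || !p3))).
      branch 2.1 (add F p4):
        ○ open, literals {p4=0}.
      branch 2.2 (add F (p5 && (p6 -> (p2 || !p3)))):
        F (p5 && (p6 -> (p2 || !p3))): β-rule — branch into F p5  //  F (p6 -> (p2 || !p3)).
          branch 2.2.1 (add F p5):
            ○ open, literals {p5=0}.
          branch 2.2.2 (add F (p6 -> (p2 || !p3))):
            F (p6 -> (p2 || !p3)): α-rule — add T p6, F (p2 || !p3).
            F (p2 || !p3): α-rule — add F p2, F !p3.
            ○ open, literals {p2=0, p3=1, p6=1}.
0 branches closed, 7 open.
An open branch gives a satisfying assignment: p6=0.

Satisfiable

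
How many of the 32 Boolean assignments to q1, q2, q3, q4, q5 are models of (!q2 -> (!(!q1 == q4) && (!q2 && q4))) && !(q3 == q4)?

Initial set: {((!q2 -> (!(!q1 == q4) && (!q2 && q4))) && !(q3 == q4))}.
((!q2 -> (!(!q1 == q4) && (!q2 && q4))) && !(q3 == q4)): α-rule — add (!q2 -> (!(!q1 == q4) && (!q2 && q4))), !(q3 == q4).
(!q2 -> (!(!q1 == q4) && (!q2 && q4))): β-rule — branch into !!q2  //  (!(!q1 == q4) && (!q2 && q4)).
  branch 1 (add !!q2):
    !(q3 == q4): β-rule — branch into q3, !q4  //  !q3, q4.
      branch 1.1 (add q3, !q4):
        ○ open, literals {q2=T, q3=T, q4=F}.
      branch 1.2 (add !q3, q4):
        ○ open, literals {q2=T, q3=F, q4=T}.
  branch 2 (add (!(!q1 == q4) && (!q2 && q4))):
    (!(!q1 == q4) && (!q2 && q4)): α-rule — add !(!q1 == q4), (!q2 && q4).
    (!q2 && q4): α-rule — add !q2, q4.
    !(q3 == q4): β-rule — branch into q3, !q4  //  !q3, q4.
      branch 2.1 (add q3, !q4):
        × closes — contains both q4 and !q4.
      branch 2.2 (add !q3, q4):
        !(!q1 == q4): β-rule — branch into !q1, !q4  //  !!q1, q4.
          branch 2.2.1 (add !q1, !q4):
            × closes — contains both q4 and !q4.
          branch 2.2.2 (add !!q1, q4):
            ○ open, literals {q1=T, q2=F, q3=F, q4=T}.
2 branches closed, 3 open.
Each open branch fixes some atoms; the unmentioned ones are free. Counting distinct full assignments: branch {q2=T, q3=T, q4=F} (q1, q5) contributes 4 new; branch {q2=T, q3=F, q4=T} (q1, q5) contributes 4 new; branch {q1=T, q2=F, q3=F, q4=T} (q5) contributes 2 new. Total: 10.

10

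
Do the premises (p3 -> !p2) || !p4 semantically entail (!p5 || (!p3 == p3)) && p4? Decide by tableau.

Initial set: {((p3 -> !p2) || !p4); !((!p5 || (!p3 == p3)) && p4)}.
((p3 -> !p2) || !p4): β-rule — branch into (p3 -> !p2)  //  !p4.
  branch 1 (add (p3 -> !p2)):
    !((!p5 || (!p3 == p3)) && p4): β-rule — branch into !(!p5 || (!p3 == p3))  //  !p4.
      branch 1.1 (add !(!p5 || (!p3 == p3))):
        !(!p5 || (!p3 == p3)): α-rule — add !!p5, !(!p3 == p3).
        (p3 -> !p2): β-rule — branch into !p3  //  !p2.
          branch 1.1.1 (add !p3):
            !(!p3 == p3): β-rule — branch into !p3, !p3  //  !!p3, p3.
              branch 1.1.1.1 (add !p3, !p3):
                ○ open, literals {p3=0, p5=1}.
              branch 1.1.1.2 (add !!p3, p3):
                × closes — contains both p3 and !p3.
          branch 1.1.2 (add !p2):
            !(!p3 == p3): β-rule — branch into !p3, !p3  //  !!p3, p3.
              branch 1.1.2.1 (add !p3, !p3):
                ○ open, literals {p2=0, p3=0, p5=1}.
              branch 1.1.2.2 (add !!p3, p3):
                ○ open, literals {p2=0, p3=1, p5=1}.
      branch 1.2 (add !p4):
        (p3 -> !p2): β-rule — branch into !p3  //  !p2.
          branch 1.2.1 (add !p3):
            ○ open, literals {p3=0, p4=0}.
          branch 1.2.2 (add !p2):
            ○ open, literals {p2=0, p4=0}.
  branch 2 (add !p4):
    !((!p5 || (!p3 == p3)) && p4): β-rule — branch into !(!p5 || (!p3 == p3))  //  !p4.
      branch 2.1 (add !(!p5 || (!p3 == p3))):
        !(!p5 || (!p3 == p3)): α-rule — add !!p5, !(!p3 == p3).
        !(!p3 == p3): β-rule — branch into !p3, !p3  //  !!p3, p3.
          branch 2.1.1 (add !p3, !p3):
            ○ open, literals {p3=0, p4=0, p5=1}.
          branch 2.1.2 (add !!p3, p3):
            ○ open, literals {p3=1, p4=0, p5=1}.
      branch 2.2 (add !p4):
        ○ open, literals {p4=0}.
1 branch closed, 8 open.
An open branch gives a countermodel: p3=0, p5=1 (unmentioned atoms arbitrary); the premises hold there but the conclusion fails.

No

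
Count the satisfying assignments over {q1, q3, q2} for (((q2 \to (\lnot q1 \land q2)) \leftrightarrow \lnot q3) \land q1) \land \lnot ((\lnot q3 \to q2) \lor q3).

Initial set: {((((q2 \to (\lnot q1 \land q2)) \leftrightarrow \lnot q3) \land q1) \land \lnot ((\lnot q3 \to q2) \lor q3))}.
((((q2 \to (\lnot q1 \land q2)) \leftrightarrow \lnot q3) \land q1) \land \lnot ((\lnot q3 \to q2) \lor q3)): α-rule — add (((q2 \to (\lnot q1 \land q2)) \leftrightarrow \lnot q3) \land q1), \lnot ((\lnot q3 \to q2) \lor q3).
(((q2 \to (\lnot q1 \land q2)) \leftrightarrow \lnot q3) \land q1): α-rule — add ((q2 \to (\lnot q1 \land q2)) \leftrightarrow \lnot q3), q1.
\lnot ((\lnot q3 \to q2) \lor q3): α-rule — add \lnot (\lnot q3 \to q2), \lnot q3.
\lnot (\lnot q3 \to q2): α-rule — add \lnot q3, \lnot q2.
((q2 \to (\lnot q1 \land q2)) \leftrightarrow \lnot q3): β-rule — branch into (q2 \to (\lnot q1 \land q2)), \lnot q3  //  \lnot (q2 \to (\lnot q1 \land q2)), \lnot \lnot q3.
  branch 1 (add (q2 \to (\lnot q1 \land q2)), \lnot q3):
    (q2 \to (\lnot q1 \land q2)): β-rule — branch into \lnot q2  //  (\lnot q1 \land q2).
      branch 1.1 (add \lnot q2):
        ○ open, literals {q1=1, q2=0, q3=0}.
      branch 1.2 (add (\lnot q1 \land q2)):
        (\lnot q1 \land q2): α-rule — add \lnot q1, q2.
        × closes — contains both q1 and \lnot q1.
  branch 2 (add \lnot (q2 \to (\lnot q1 \land q2)), \lnot \lnot q3):
    × closes — contains both q3 and \lnot q3.
2 branches closed, 1 open.
Each open branch fixes some atoms; the unmentioned ones are free. Counting distinct full assignments: branch {q1=1, q2=0, q3=0} (none free) contributes 1 new. Total: 1.

1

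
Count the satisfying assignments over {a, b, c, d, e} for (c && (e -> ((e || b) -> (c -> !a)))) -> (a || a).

24

Initial set: {((c && (e -> ((e || b) -> (c -> !a)))) -> (a || a))}.
((c && (e -> ((e || b) -> (c -> !a)))) -> (a || a)): β-rule — branch into !(c && (e -> ((e || b) -> (c -> !a))))  //  (a || a).
  branch 1 (add !(c && (e -> ((e || b) -> (c -> !a))))):
    !(c && (e -> ((e || b) -> (c -> !a)))): β-rule — branch into !c  //  !(e -> ((e || b) -> (c -> !a))).
      branch 1.1 (add !c):
        ○ open, literals {c=F}.
      branch 1.2 (add !(e -> ((e || b) -> (c -> !a)))):
        !(e -> ((e || b) -> (c -> !a))): α-rule — add e, !((e || b) -> (c -> !a)).
        !((e || b) -> (c -> !a)): α-rule — add (e || b), !(c -> !a).
        !(c -> !a): α-rule — add c, !!a.
        (e || b): β-rule — branch into e  //  b.
          branch 1.2.1 (add e):
            ○ open, literals {a=T, c=T, e=T}.
          branch 1.2.2 (add b):
            ○ open, literals {a=T, b=T, c=T, e=T}.
  branch 2 (add (a || a)):
    (a || a): β-rule — branch into a  //  a.
      branch 2.1 (add a):
        ○ open, literals {a=T}.
      branch 2.2 (add a):
        ○ open, literals {a=T}.
0 branches closed, 5 open.
Each open branch fixes some atoms; the unmentioned ones are free. Counting distinct full assignments: branch {c=F} (a, b, d, e) contributes 16 new; branch {a=T, c=T, e=T} (b, d) contributes 4 new; branch {a=T, b=T, c=T, e=T} (d) contributes 0 new; branch {a=T} (b, c, d, e) contributes 4 new; branch {a=T} (b, c, d, e) contributes 0 new. Total: 24.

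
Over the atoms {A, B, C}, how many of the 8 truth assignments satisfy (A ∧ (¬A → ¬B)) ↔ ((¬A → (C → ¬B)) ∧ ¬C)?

Initial set: {((A ∧ (¬A → ¬B)) ↔ ((¬A → (C → ¬B)) ∧ ¬C))}.
((A ∧ (¬A → ¬B)) ↔ ((¬A → (C → ¬B)) ∧ ¬C)): β-rule — branch into (A ∧ (¬A → ¬B)), ((¬A → (C → ¬B)) ∧ ¬C)  //  ¬(A ∧ (¬A → ¬B)), ¬((¬A → (C → ¬B)) ∧ ¬C).
  branch 1 (add (A ∧ (¬A → ¬B)), ((¬A → (C → ¬B)) ∧ ¬C)):
    (A ∧ (¬A → ¬B)): α-rule — add A, (¬A → ¬B).
    ((¬A → (C → ¬B)) ∧ ¬C): α-rule — add (¬A → (C → ¬B)), ¬C.
    (¬A → ¬B): β-rule — branch into ¬¬A  //  ¬B.
      branch 1.1 (add ¬¬A):
        (¬A → (C → ¬B)): β-rule — branch into ¬¬A  //  (C → ¬B).
          branch 1.1.1 (add ¬¬A):
            ○ open, literals {A=true, C=false}.
          branch 1.1.2 (add (C → ¬B)):
            (C → ¬B): β-rule — branch into ¬C  //  ¬B.
              branch 1.1.2.1 (add ¬C):
                ○ open, literals {A=true, C=false}.
              branch 1.1.2.2 (add ¬B):
                ○ open, literals {A=true, B=false, C=false}.
      branch 1.2 (add ¬B):
        (¬A → (C → ¬B)): β-rule — branch into ¬¬A  //  (C → ¬B).
          branch 1.2.1 (add ¬¬A):
            ○ open, literals {A=true, B=false, C=false}.
          branch 1.2.2 (add (C → ¬B)):
            (C → ¬B): β-rule — branch into ¬C  //  ¬B.
              branch 1.2.2.1 (add ¬C):
                ○ open, literals {A=true, B=false, C=false}.
              branch 1.2.2.2 (add ¬B):
                ○ open, literals {A=true, B=false, C=false}.
  branch 2 (add ¬(A ∧ (¬A → ¬B)), ¬((¬A → (C → ¬B)) ∧ ¬C)):
    ¬(A ∧ (¬A → ¬B)): β-rule — branch into ¬A  //  ¬(¬A → ¬B).
      branch 2.1 (add ¬A):
        ¬((¬A → (C → ¬B)) ∧ ¬C): β-rule — branch into ¬(¬A → (C → ¬B))  //  ¬¬C.
          branch 2.1.1 (add ¬(¬A → (C → ¬B))):
            ¬(¬A → (C → ¬B)): α-rule — add ¬A, ¬(C → ¬B).
            ¬(C → ¬B): α-rule — add C, ¬¬B.
            ○ open, literals {A=false, B=true, C=true}.
          branch 2.1.2 (add ¬¬C):
            ○ open, literals {A=false, C=true}.
      branch 2.2 (add ¬(¬A → ¬B)):
        ¬(¬A → ¬B): α-rule — add ¬A, ¬¬B.
        ¬((¬A → (C → ¬B)) ∧ ¬C): β-rule — branch into ¬(¬A → (C → ¬B))  //  ¬¬C.
          branch 2.2.1 (add ¬(¬A → (C → ¬B))):
            ¬(¬A → (C → ¬B)): α-rule — add ¬A, ¬(C → ¬B).
            ¬(C → ¬B): α-rule — add C, ¬¬B.
            ○ open, literals {A=false, B=true, C=true}.
          branch 2.2.2 (add ¬¬C):
            ○ open, literals {A=false, B=true, C=true}.
0 branches closed, 10 open.
Each open branch fixes some atoms; the unmentioned ones are free. Counting distinct full assignments: branch {A=true, C=false} (B) contributes 2 new; branch {A=true, C=false} (B) contributes 0 new; branch {A=true, B=false, C=false} (none free) contributes 0 new; branch {A=true, B=false, C=false} (none free) contributes 0 new; branch {A=true, B=false, C=false} (none free) contributes 0 new; branch {A=true, B=false, C=false} (none free) contributes 0 new; branch {A=false, B=true, C=true} (none free) contributes 1 new; branch {A=false, C=true} (B) contributes 1 new; branch {A=false, B=true, C=true} (none free) contributes 0 new; branch {A=false, B=true, C=true} (none free) contributes 0 new. Total: 4.

4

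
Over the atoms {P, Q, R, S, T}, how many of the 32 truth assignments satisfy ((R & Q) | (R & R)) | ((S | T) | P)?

Initial set: {(((R & Q) | (R & R)) | ((S | T) | P))}.
(((R & Q) | (R & R)) | ((S | T) | P)): β-rule — branch into ((R & Q) | (R & R))  //  ((S | T) | P).
  branch 1 (add ((R & Q) | (R & R))):
    ((R & Q) | (R & R)): β-rule — branch into (R & Q)  //  (R & R).
      branch 1.1 (add (R & Q)):
        (R & Q): α-rule — add R, Q.
        ○ open, literals {Q=true, R=true}.
      branch 1.2 (add (R & R)):
        (R & R): α-rule — add R, R.
        ○ open, literals {R=true}.
  branch 2 (add ((S | T) | P)):
    ((S | T) | P): β-rule — branch into (S | T)  //  P.
      branch 2.1 (add (S | T)):
        (S | T): β-rule — branch into S  //  T.
          branch 2.1.1 (add S):
            ○ open, literals {S=true}.
          branch 2.1.2 (add T):
            ○ open, literals {T=true}.
      branch 2.2 (add P):
        ○ open, literals {P=true}.
0 branches closed, 5 open.
Each open branch fixes some atoms; the unmentioned ones are free. Counting distinct full assignments: branch {Q=true, R=true} (P, S, T) contributes 8 new; branch {R=true} (P, Q, S, T) contributes 8 new; branch {S=true} (P, Q, R, T) contributes 8 new; branch {T=true} (P, Q, R, S) contributes 4 new; branch {P=true} (Q, R, S, T) contributes 2 new. Total: 30.

30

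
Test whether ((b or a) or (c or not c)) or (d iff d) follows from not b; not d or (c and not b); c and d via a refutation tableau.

Initial set: {not b; (not d or (c and not b)); (c and d); not (((b or a) or (c or not c)) or (d iff d))}.
(c and d): α-rule — add c, d.
not (((b or a) or (c or not c)) or (d iff d)): α-rule — add not ((b or a) or (c or not c)), not (d iff d).
not ((b or a) or (c or not c)): α-rule — add not (b or a), not (c or not c).
not (b or a): α-rule — add not b, not a.
not (c or not c): α-rule — add not c, not not c.
× closes — contains both c and not c.
All 1 branch closes.
Every branch closed, so the premises entail the conclusion.

Yes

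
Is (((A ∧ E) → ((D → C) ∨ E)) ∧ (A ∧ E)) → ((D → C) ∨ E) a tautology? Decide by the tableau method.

Valid

Assume the negation and expand:
Initial set: {¬((((A ∧ E) → ((D → C) ∨ E)) ∧ (A ∧ E)) → ((D → C) ∨ E))}.
¬((((A ∧ E) → ((D → C) ∨ E)) ∧ (A ∧ E)) → ((D → C) ∨ E)): α-rule — add (((A ∧ E) → ((D → C) ∨ E)) ∧ (A ∧ E)), ¬((D → C) ∨ E).
(((A ∧ E) → ((D → C) ∨ E)) ∧ (A ∧ E)): α-rule — add ((A ∧ E) → ((D → C) ∨ E)), (A ∧ E).
¬((D → C) ∨ E): α-rule — add ¬(D → C), ¬E.
(A ∧ E): α-rule — add A, E.
× closes — contains both E and ¬E.
All 1 branch closes.
Every branch closed, so the negation is unsatisfiable and the formula is valid.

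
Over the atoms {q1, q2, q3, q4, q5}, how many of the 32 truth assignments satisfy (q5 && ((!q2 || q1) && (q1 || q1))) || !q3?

Initial set: {((q5 && ((!q2 || q1) && (q1 || q1))) || !q3)}.
((q5 && ((!q2 || q1) && (q1 || q1))) || !q3): β-rule — branch into (q5 && ((!q2 || q1) && (q1 || q1)))  //  !q3.
  branch 1 (add (q5 && ((!q2 || q1) && (q1 || q1)))):
    (q5 && ((!q2 || q1) && (q1 || q1))): α-rule — add q5, ((!q2 || q1) && (q1 || q1)).
    ((!q2 || q1) && (q1 || q1)): α-rule — add (!q2 || q1), (q1 || q1).
    (!q2 || q1): β-rule — branch into !q2  //  q1.
      branch 1.1 (add !q2):
        (q1 || q1): β-rule — branch into q1  //  q1.
          branch 1.1.1 (add q1):
            ○ open, literals {q1=true, q2=false, q5=true}.
          branch 1.1.2 (add q1):
            ○ open, literals {q1=true, q2=false, q5=true}.
      branch 1.2 (add q1):
        (q1 || q1): β-rule — branch into q1  //  q1.
          branch 1.2.1 (add q1):
            ○ open, literals {q1=true, q5=true}.
          branch 1.2.2 (add q1):
            ○ open, literals {q1=true, q5=true}.
  branch 2 (add !q3):
    ○ open, literals {q3=false}.
0 branches closed, 5 open.
Each open branch fixes some atoms; the unmentioned ones are free. Counting distinct full assignments: branch {q1=true, q2=false, q5=true} (q3, q4) contributes 4 new; branch {q1=true, q2=false, q5=true} (q3, q4) contributes 0 new; branch {q1=true, q5=true} (q2, q3, q4) contributes 4 new; branch {q1=true, q5=true} (q2, q3, q4) contributes 0 new; branch {q3=false} (q1, q2, q4, q5) contributes 12 new. Total: 20.

20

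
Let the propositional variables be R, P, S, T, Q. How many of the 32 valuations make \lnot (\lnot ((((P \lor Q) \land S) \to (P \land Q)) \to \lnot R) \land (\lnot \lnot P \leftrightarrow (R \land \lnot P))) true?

Initial set: {T \lnot (\lnot ((((P \lor Q) \land S) \to (P \land Q)) \to \lnot R) \land (\lnot \lnot P \leftrightarrow (R \land \lnot P)))}.
T \lnot (\lnot ((((P \lor Q) \land S) \to (P \land Q)) \to \lnot R) \land (\lnot \lnot P \leftrightarrow (R \land \lnot P))): β-rule — branch into F \lnot ((((P \lor Q) \land S) \to (P \land Q)) \to \lnot R)  //  F (\lnot \lnot P \leftrightarrow (R \land \lnot P)).
  branch 1 (add F \lnot ((((P \lor Q) \land S) \to (P \land Q)) \to \lnot R)):
    F \lnot ((((P \lor Q) \land S) \to (P \land Q)) \to \lnot R): β-rule — branch into F (((P \lor Q) \land S) \to (P \land Q))  //  T \lnot R.
      branch 1.1 (add F (((P \lor Q) \land S) \to (P \land Q))):
        F (((P \lor Q) \land S) \to (P \land Q)): α-rule — add T ((P \lor Q) \land S), F (P \land Q).
        T ((P \lor Q) \land S): α-rule — add T (P \lor Q), T S.
        F (P \land Q): β-rule — branch into F P  //  F Q.
          branch 1.1.1 (add F P):
            T (P \lor Q): β-rule — branch into T P  //  T Q.
              branch 1.1.1.1 (add T P):
                × closes — contains both P and \lnot P.
              branch 1.1.1.2 (add T Q):
                ○ open, literals {P=F, Q=T, S=T}.
          branch 1.1.2 (add F Q):
            T (P \lor Q): β-rule — branch into T P  //  T Q.
              branch 1.1.2.1 (add T P):
                ○ open, literals {P=T, Q=F, S=T}.
              branch 1.1.2.2 (add T Q):
                × closes — contains both Q and \lnot Q.
      branch 1.2 (add T \lnot R):
        ○ open, literals {R=F}.
  branch 2 (add F (\lnot \lnot P \leftrightarrow (R \land \lnot P))):
    F (\lnot \lnot P \leftrightarrow (R \land \lnot P)): β-rule — branch into T \lnot \lnot P, F (R \land \lnot P)  //  F \lnot \lnot P, T (R \land \lnot P).
      branch 2.1 (add T \lnot \lnot P, F (R \land \lnot P)):
        T \lnot \lnot P: drop double negation, giving T P.
        F (R \land \lnot P): β-rule — branch into F R  //  F \lnot P.
          branch 2.1.1 (add F R):
            ○ open, literals {P=T, R=F}.
          branch 2.1.2 (add F \lnot P):
            ○ open, literals {P=T}.
      branch 2.2 (add F \lnot \lnot P, T (R \land \lnot P)):
        F \lnot \lnot P: drop double negation, giving F P.
        T (R \land \lnot P): α-rule — add T R, T \lnot P.
        ○ open, literals {P=F, R=T}.
2 branches closed, 6 open.
Each open branch fixes some atoms; the unmentioned ones are free. Counting distinct full assignments: branch {P=F, Q=T, S=T} (R, T) contributes 4 new; branch {P=T, Q=F, S=T} (R, T) contributes 4 new; branch {R=F} (P, S, T, Q) contributes 12 new; branch {P=T, R=F} (S, T, Q) contributes 0 new; branch {P=T} (R, S, T, Q) contributes 6 new; branch {P=F, R=T} (S, T, Q) contributes 6 new. Total: 32.

32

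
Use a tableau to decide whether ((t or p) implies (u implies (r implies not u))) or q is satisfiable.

Initial set: {(((t or p) implies (u implies (r implies not u))) or q)}.
(((t or p) implies (u implies (r implies not u))) or q): β-rule — branch into ((t or p) implies (u implies (r implies not u)))  //  q.
  branch 1 (add ((t or p) implies (u implies (r implies not u)))):
    ((t or p) implies (u implies (r implies not u))): β-rule — branch into not (t or p)  //  (u implies (r implies not u)).
      branch 1.1 (add not (t or p)):
        not (t or p): α-rule — add not t, not p.
        ○ open, literals {p=0, t=0}.
      branch 1.2 (add (u implies (r implies not u))):
        (u implies (r implies not u)): β-rule — branch into not u  //  (r implies not u).
          branch 1.2.1 (add not u):
            ○ open, literals {u=0}.
          branch 1.2.2 (add (r implies not u)):
            (r implies not u): β-rule — branch into not r  //  not u.
              branch 1.2.2.1 (add not r):
                ○ open, literals {r=0}.
              branch 1.2.2.2 (add not u):
                ○ open, literals {u=0}.
  branch 2 (add q):
    ○ open, literals {q=1}.
0 branches closed, 5 open.
An open branch gives a satisfying assignment: p=0, t=0.

Satisfiable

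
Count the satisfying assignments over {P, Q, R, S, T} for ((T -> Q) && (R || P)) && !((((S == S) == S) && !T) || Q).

Initial set: {(((T -> Q) && (R || P)) && !((((S == S) == S) && !T) || Q))}.
(((T -> Q) && (R || P)) && !((((S == S) == S) && !T) || Q)): α-rule — add ((T -> Q) && (R || P)), !((((S == S) == S) && !T) || Q).
((T -> Q) && (R || P)): α-rule — add (T -> Q), (R || P).
!((((S == S) == S) && !T) || Q): α-rule — add !(((S == S) == S) && !T), !Q.
(T -> Q): β-rule — branch into !T  //  Q.
  branch 1 (add !T):
    (R || P): β-rule — branch into R  //  P.
      branch 1.1 (add R):
        !(((S == S) == S) && !T): β-rule — branch into !((S == S) == S)  //  !!T.
          branch 1.1.1 (add !((S == S) == S)):
            !((S == S) == S): β-rule — branch into (S == S), !S  //  !(S == S), S.
              branch 1.1.1.1 (add (S == S), !S):
                (S == S): β-rule — branch into S, S  //  !S, !S.
                  branch 1.1.1.1.1 (add S, S):
                    × closes — contains both S and !S.
                  branch 1.1.1.1.2 (add !S, !S):
                    ○ open, literals {Q=F, R=T, S=F, T=F}.
              branch 1.1.1.2 (add !(S == S), S):
                !(S == S): β-rule — branch into S, !S  //  !S, S.
                  branch 1.1.1.2.1 (add S, !S):
                    × closes — contains both S and !S.
                  branch 1.1.1.2.2 (add !S, S):
                    × closes — contains both S and !S.
          branch 1.1.2 (add !!T):
            × closes — contains both T and !T.
      branch 1.2 (add P):
        !(((S == S) == S) && !T): β-rule — branch into !((S == S) == S)  //  !!T.
          branch 1.2.1 (add !((S == S) == S)):
            !((S == S) == S): β-rule — branch into (S == S), !S  //  !(S == S), S.
              branch 1.2.1.1 (add (S == S), !S):
                (S == S): β-rule — branch into S, S  //  !S, !S.
                  branch 1.2.1.1.1 (add S, S):
                    × closes — contains both S and !S.
                  branch 1.2.1.1.2 (add !S, !S):
                    ○ open, literals {P=T, Q=F, S=F, T=F}.
              branch 1.2.1.2 (add !(S == S), S):
                !(S == S): β-rule — branch into S, !S  //  !S, S.
                  branch 1.2.1.2.1 (add S, !S):
                    × closes — contains both S and !S.
                  branch 1.2.1.2.2 (add !S, S):
                    × closes — contains both S and !S.
          branch 1.2.2 (add !!T):
            × closes — contains both T and !T.
  branch 2 (add Q):
    × closes — contains both Q and !Q.
9 branches closed, 2 open.
Each open branch fixes some atoms; the unmentioned ones are free. Counting distinct full assignments: branch {Q=F, R=T, S=F, T=F} (P) contributes 2 new; branch {P=T, Q=F, S=F, T=F} (R) contributes 1 new. Total: 3.

3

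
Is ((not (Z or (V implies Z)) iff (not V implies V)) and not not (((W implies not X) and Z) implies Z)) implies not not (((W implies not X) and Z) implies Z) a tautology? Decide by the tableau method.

Valid

Assume the negation and expand:
Initial set: {not (((not (Z or (V implies Z)) iff (not V implies V)) and not not (((W implies not X) and Z) implies Z)) implies not not (((W implies not X) and Z) implies Z))}.
not (((not (Z or (V implies Z)) iff (not V implies V)) and not not (((W implies not X) and Z) implies Z)) implies not not (((W implies not X) and Z) implies Z)): α-rule — add ((not (Z or (V implies Z)) iff (not V implies V)) and not not (((W implies not X) and Z) implies Z)), not not not (((W implies not X) and Z) implies Z).
((not (Z or (V implies Z)) iff (not V implies V)) and not not (((W implies not X) and Z) implies Z)): α-rule — add (not (Z or (V implies Z)) iff (not V implies V)), not not (((W implies not X) and Z) implies Z).
not not not (((W implies not X) and Z) implies Z): drop double negation, giving not (((W implies not X) and Z) implies Z).
not not (((W implies not X) and Z) implies Z): drop double negation, giving (((W implies not X) and Z) implies Z).
not (((W implies not X) and Z) implies Z): α-rule — add ((W implies not X) and Z), not Z.
((W implies not X) and Z): α-rule — add (W implies not X), Z.
× closes — contains both Z and not Z.
All 1 branch closes.
Every branch closed, so the negation is unsatisfiable and the formula is valid.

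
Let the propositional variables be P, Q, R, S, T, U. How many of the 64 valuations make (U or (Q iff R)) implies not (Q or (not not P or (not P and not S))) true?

22

Initial set: {((U or (Q iff R)) implies not (Q or (not not P or (not P and not S))))}.
((U or (Q iff R)) implies not (Q or (not not P or (not P and not S)))): β-rule — branch into not (U or (Q iff R))  //  not (Q or (not not P or (not P and not S))).
  branch 1 (add not (U or (Q iff R))):
    not (U or (Q iff R)): α-rule — add not U, not (Q iff R).
    not (Q iff R): β-rule — branch into Q, not R  //  not Q, R.
      branch 1.1 (add Q, not R):
        ○ open, literals {Q=1, R=0, U=0}.
      branch 1.2 (add not Q, R):
        ○ open, literals {Q=0, R=1, U=0}.
  branch 2 (add not (Q or (not not P or (not P and not S)))):
    not (Q or (not not P or (not P and not S))): α-rule — add not Q, not (not not P or (not P and not S)).
    not (not not P or (not P and not S)): α-rule — add not not not P, not (not P and not S).
    not not not P: drop double negation, giving not P.
    not (not P and not S): β-rule — branch into not not P  //  not not S.
      branch 2.1 (add not not P):
        × closes — contains both P and not P.
      branch 2.2 (add not not S):
        ○ open, literals {P=0, Q=0, S=1}.
1 branch closed, 3 open.
Each open branch fixes some atoms; the unmentioned ones are free. Counting distinct full assignments: branch {Q=1, R=0, U=0} (P, S, T) contributes 8 new; branch {Q=0, R=1, U=0} (P, S, T) contributes 8 new; branch {P=0, Q=0, S=1} (R, T, U) contributes 6 new. Total: 22.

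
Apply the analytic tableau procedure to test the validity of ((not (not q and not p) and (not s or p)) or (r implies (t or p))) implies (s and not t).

Not valid

Assume the negation and expand:
Initial set: {not (((not (not q and not p) and (not s or p)) or (r implies (t or p))) implies (s and not t))}.
not (((not (not q and not p) and (not s or p)) or (r implies (t or p))) implies (s and not t)): α-rule — add ((not (not q and not p) and (not s or p)) or (r implies (t or p))), not (s and not t).
((not (not q and not p) and (not s or p)) or (r implies (t or p))): β-rule — branch into (not (not q and not p) and (not s or p))  //  (r implies (t or p)).
  branch 1 (add (not (not q and not p) and (not s or p))):
    (not (not q and not p) and (not s or p)): α-rule — add not (not q and not p), (not s or p).
    not (s and not t): β-rule — branch into not s  //  not not t.
      branch 1.1 (add not s):
        not (not q and not p): β-rule — branch into not not q  //  not not p.
          branch 1.1.1 (add not not q):
            (not s or p): β-rule — branch into not s  //  p.
              branch 1.1.1.1 (add not s):
                ○ open, literals {q=T, s=F}.
              branch 1.1.1.2 (add p):
                ○ open, literals {p=T, q=T, s=F}.
          branch 1.1.2 (add not not p):
            (not s or p): β-rule — branch into not s  //  p.
              branch 1.1.2.1 (add not s):
                ○ open, literals {p=T, s=F}.
              branch 1.1.2.2 (add p):
                ○ open, literals {p=T, s=F}.
      branch 1.2 (add not not t):
        not (not q and not p): β-rule — branch into not not q  //  not not p.
          branch 1.2.1 (add not not q):
            (not s or p): β-rule — branch into not s  //  p.
              branch 1.2.1.1 (add not s):
                ○ open, literals {q=T, s=F, t=T}.
              branch 1.2.1.2 (add p):
                ○ open, literals {p=T, q=T, t=T}.
          branch 1.2.2 (add not not p):
            (not s or p): β-rule — branch into not s  //  p.
              branch 1.2.2.1 (add not s):
                ○ open, literals {p=T, s=F, t=T}.
              branch 1.2.2.2 (add p):
                ○ open, literals {p=T, t=T}.
  branch 2 (add (r implies (t or p))):
    not (s and not t): β-rule — branch into not s  //  not not t.
      branch 2.1 (add not s):
        (r implies (t or p)): β-rule — branch into not r  //  (t or p).
          branch 2.1.1 (add not r):
            ○ open, literals {r=F, s=F}.
          branch 2.1.2 (add (t or p)):
            (t or p): β-rule — branch into t  //  p.
              branch 2.1.2.1 (add t):
                ○ open, literals {s=F, t=T}.
              branch 2.1.2.2 (add p):
                ○ open, literals {p=T, s=F}.
      branch 2.2 (add not not t):
        (r implies (t or p)): β-rule — branch into not r  //  (t or p).
          branch 2.2.1 (add not r):
            ○ open, literals {r=F, t=T}.
          branch 2.2.2 (add (t or p)):
            (t or p): β-rule — branch into t  //  p.
              branch 2.2.2.1 (add t):
                ○ open, literals {t=T}.
              branch 2.2.2.2 (add p):
                ○ open, literals {p=T, t=T}.
0 branches closed, 14 open.
An open branch gives a countermodel: q=T, s=F (unmentioned atoms arbitrary); under it the original formula is false.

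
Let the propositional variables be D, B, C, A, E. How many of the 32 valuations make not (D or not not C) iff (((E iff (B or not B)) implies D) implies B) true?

16

Initial set: {T (not (D or not not C) iff (((E iff (B or not B)) implies D) implies B))}.
T (not (D or not not C) iff (((E iff (B or not B)) implies D) implies B)): β-rule — branch into T not (D or not not C), T (((E iff (B or not B)) implies D) implies B)  //  F not (D or not not C), F (((E iff (B or not B)) implies D) implies B).
  branch 1 (add T not (D or not not C), T (((E iff (B or not B)) implies D) implies B)):
    T not (D or not not C): α-rule — add F D, F not not C.
    F not not C: drop double negation, giving F C.
    T (((E iff (B or not B)) implies D) implies B): β-rule — branch into F ((E iff (B or not B)) implies D)  //  T B.
      branch 1.1 (add F ((E iff (B or not B)) implies D)):
        F ((E iff (B or not B)) implies D): α-rule — add T (E iff (B or not B)), F D.
        T (E iff (B or not B)): β-rule — branch into T E, T (B or not B)  //  F E, F (B or not B).
          branch 1.1.1 (add T E, T (B or not B)):
            T (B or not B): β-rule — branch into T B  //  T not B.
              branch 1.1.1.1 (add T B):
                ○ open, literals {B=T, C=F, D=F, E=T}.
              branch 1.1.1.2 (add T not B):
                ○ open, literals {B=F, C=F, D=F, E=T}.
          branch 1.1.2 (add F E, F (B or not B)):
            F (B or not B): α-rule — add F B, F not B.
            × closes — contains both B and not B.
      branch 1.2 (add T B):
        ○ open, literals {B=T, C=F, D=F}.
  branch 2 (add F not (D or not not C), F (((E iff (B or not B)) implies D) implies B)):
    F (((E iff (B or not B)) implies D) implies B): α-rule — add T ((E iff (B or not B)) implies D), F B.
    F not (D or not not C): β-rule — branch into T D  //  T not not C.
      branch 2.1 (add T D):
        T ((E iff (B or not B)) implies D): β-rule — branch into F (E iff (B or not B))  //  T D.
          branch 2.1.1 (add F (E iff (B or not B))):
            F (E iff (B or not B)): β-rule — branch into T E, F (B or not B)  //  F E, T (B or not B).
              branch 2.1.1.1 (add T E, F (B or not B)):
                F (B or not B): α-rule — add F B, F not B.
                × closes — contains both B and not B.
              branch 2.1.1.2 (add F E, T (B or not B)):
                T (B or not B): β-rule — branch into T B  //  T not B.
                  branch 2.1.1.2.1 (add T B):
                    × closes — contains both B and not B.
                  branch 2.1.1.2.2 (add T not B):
                    ○ open, literals {B=F, D=T, E=F}.
          branch 2.1.2 (add T D):
            ○ open, literals {B=F, D=T}.
      branch 2.2 (add T not not C):
        T not not C: drop double negation, giving T C.
        T ((E iff (B or not B)) implies D): β-rule — branch into F (E iff (B or not B))  //  T D.
          branch 2.2.1 (add F (E iff (B or not B))):
            F (E iff (B or not B)): β-rule — branch into T E, F (B or not B)  //  F E, T (B or not B).
              branch 2.2.1.1 (add T E, F (B or not B)):
                F (B or not B): α-rule — add F B, F not B.
                × closes — contains both B and not B.
              branch 2.2.1.2 (add F E, T (B or not B)):
                T (B or not B): β-rule — branch into T B  //  T not B.
                  branch 2.2.1.2.1 (add T B):
                    × closes — contains both B and not B.
                  branch 2.2.1.2.2 (add T not B):
                    ○ open, literals {B=F, C=T, E=F}.
          branch 2.2.2 (add T D):
            ○ open, literals {B=F, C=T, D=T}.
5 branches closed, 7 open.
Each open branch fixes some atoms; the unmentioned ones are free. Counting distinct full assignments: branch {B=T, C=F, D=F, E=T} (A) contributes 2 new; branch {B=F, C=F, D=F, E=T} (A) contributes 2 new; branch {B=T, C=F, D=F} (A, E) contributes 2 new; branch {B=F, D=T, E=F} (C, A) contributes 4 new; branch {B=F, D=T} (C, A, E) contributes 4 new; branch {B=F, C=T, E=F} (D, A) contributes 2 new; branch {B=F, C=T, D=T} (A, E) contributes 0 new. Total: 16.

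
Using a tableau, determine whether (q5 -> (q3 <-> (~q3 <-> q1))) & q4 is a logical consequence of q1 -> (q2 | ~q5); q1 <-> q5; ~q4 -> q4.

No

Initial set: {T (q1 -> (q2 | ~q5)); T (q1 <-> q5); T (~q4 -> q4); F ((q5 -> (q3 <-> (~q3 <-> q1))) & q4)}.
T (q1 -> (q2 | ~q5)): β-rule — branch into F q1  //  T (q2 | ~q5).
  branch 1 (add F q1):
    T (q1 <-> q5): β-rule — branch into T q1, T q5  //  F q1, F q5.
      branch 1.1 (add T q1, T q5):
        × closes — contains both q1 and ~q1.
      branch 1.2 (add F q1, F q5):
        T (~q4 -> q4): β-rule — branch into F ~q4  //  T q4.
          branch 1.2.1 (add F ~q4):
            F ((q5 -> (q3 <-> (~q3 <-> q1))) & q4): β-rule — branch into F (q5 -> (q3 <-> (~q3 <-> q1)))  //  F q4.
              branch 1.2.1.1 (add F (q5 -> (q3 <-> (~q3 <-> q1)))):
                F (q5 -> (q3 <-> (~q3 <-> q1))): α-rule — add T q5, F (q3 <-> (~q3 <-> q1)).
                × closes — contains both q5 and ~q5.
              branch 1.2.1.2 (add F q4):
                × closes — contains both q4 and ~q4.
          branch 1.2.2 (add T q4):
            F ((q5 -> (q3 <-> (~q3 <-> q1))) & q4): β-rule — branch into F (q5 -> (q3 <-> (~q3 <-> q1)))  //  F q4.
              branch 1.2.2.1 (add F (q5 -> (q3 <-> (~q3 <-> q1)))):
                F (q5 -> (q3 <-> (~q3 <-> q1))): α-rule — add T q5, F (q3 <-> (~q3 <-> q1)).
                × closes — contains both q5 and ~q5.
              branch 1.2.2.2 (add F q4):
                × closes — contains both q4 and ~q4.
  branch 2 (add T (q2 | ~q5)):
    T (q1 <-> q5): β-rule — branch into T q1, T q5  //  F q1, F q5.
      branch 2.1 (add T q1, T q5):
        T (~q4 -> q4): β-rule — branch into F ~q4  //  T q4.
          branch 2.1.1 (add F ~q4):
            F ((q5 -> (q3 <-> (~q3 <-> q1))) & q4): β-rule — branch into F (q5 -> (q3 <-> (~q3 <-> q1)))  //  F q4.
              branch 2.1.1.1 (add F (q5 -> (q3 <-> (~q3 <-> q1)))):
                F (q5 -> (q3 <-> (~q3 <-> q1))): α-rule — add T q5, F (q3 <-> (~q3 <-> q1)).
                T (q2 | ~q5): β-rule — branch into T q2  //  T ~q5.
                  branch 2.1.1.1.1 (add T q2):
                    F (q3 <-> (~q3 <-> q1)): β-rule — branch into T q3, F (~q3 <-> q1)  //  F q3, T (~q3 <-> q1).
                      branch 2.1.1.1.1.1 (add T q3, F (~q3 <-> q1)):
                        F (~q3 <-> q1): β-rule — branch into T ~q3, F q1  //  F ~q3, T q1.
                          branch 2.1.1.1.1.1.1 (add T ~q3, F q1):
                            × closes — contains both q3 and ~q3.
                          branch 2.1.1.1.1.1.2 (add F ~q3, T q1):
                            ○ open, literals {q1=true, q2=true, q3=true, q4=true, q5=true}.
                      branch 2.1.1.1.1.2 (add F q3, T (~q3 <-> q1)):
                        T (~q3 <-> q1): β-rule — branch into T ~q3, T q1  //  F ~q3, F q1.
                          branch 2.1.1.1.1.2.1 (add T ~q3, T q1):
                            ○ open, literals {q1=true, q2=true, q3=false, q4=true, q5=true}.
                          branch 2.1.1.1.1.2.2 (add F ~q3, F q1):
                            × closes — contains both q3 and ~q3.
                  branch 2.1.1.1.2 (add T ~q5):
                    × closes — contains both q5 and ~q5.
              branch 2.1.1.2 (add F q4):
                × closes — contains both q4 and ~q4.
          branch 2.1.2 (add T q4):
            F ((q5 -> (q3 <-> (~q3 <-> q1))) & q4): β-rule — branch into F (q5 -> (q3 <-> (~q3 <-> q1)))  //  F q4.
              branch 2.1.2.1 (add F (q5 -> (q3 <-> (~q3 <-> q1)))):
                F (q5 -> (q3 <-> (~q3 <-> q1))): α-rule — add T q5, F (q3 <-> (~q3 <-> q1)).
                T (q2 | ~q5): β-rule — branch into T q2  //  T ~q5.
                  branch 2.1.2.1.1 (add T q2):
                    F (q3 <-> (~q3 <-> q1)): β-rule — branch into T q3, F (~q3 <-> q1)  //  F q3, T (~q3 <-> q1).
                      branch 2.1.2.1.1.1 (add T q3, F (~q3 <-> q1)):
                        F (~q3 <-> q1): β-rule — branch into T ~q3, F q1  //  F ~q3, T q1.
                          branch 2.1.2.1.1.1.1 (add T ~q3, F q1):
                            × closes — contains both q3 and ~q3.
                          branch 2.1.2.1.1.1.2 (add F ~q3, T q1):
                            ○ open, literals {q1=true, q2=true, q3=true, q4=true, q5=true}.
                      branch 2.1.2.1.1.2 (add F q3, T (~q3 <-> q1)):
                        T (~q3 <-> q1): β-rule — branch into T ~q3, T q1  //  F ~q3, F q1.
                          branch 2.1.2.1.1.2.1 (add T ~q3, T q1):
                            ○ open, literals {q1=true, q2=true, q3=false, q4=true, q5=true}.
                          branch 2.1.2.1.1.2.2 (add F ~q3, F q1):
                            × closes — contains both q3 and ~q3.
                  branch 2.1.2.1.2 (add T ~q5):
                    × closes — contains both q5 and ~q5.
              branch 2.1.2.2 (add F q4):
                × closes — contains both q4 and ~q4.
      branch 2.2 (add F q1, F q5):
        T (~q4 -> q4): β-rule — branch into F ~q4  //  T q4.
          branch 2.2.1 (add F ~q4):
            F ((q5 -> (q3 <-> (~q3 <-> q1))) & q4): β-rule — branch into F (q5 -> (q3 <-> (~q3 <-> q1)))  //  F q4.
              branch 2.2.1.1 (add F (q5 -> (q3 <-> (~q3 <-> q1)))):
                F (q5 -> (q3 <-> (~q3 <-> q1))): α-rule — add T q5, F (q3 <-> (~q3 <-> q1)).
                × closes — contains both q5 and ~q5.
              branch 2.2.1.2 (add F q4):
                × closes — contains both q4 and ~q4.
          branch 2.2.2 (add T q4):
            F ((q5 -> (q3 <-> (~q3 <-> q1))) & q4): β-rule — branch into F (q5 -> (q3 <-> (~q3 <-> q1)))  //  F q4.
              branch 2.2.2.1 (add F (q5 -> (q3 <-> (~q3 <-> q1)))):
                F (q5 -> (q3 <-> (~q3 <-> q1))): α-rule — add T q5, F (q3 <-> (~q3 <-> q1)).
                × closes — contains both q5 and ~q5.
              branch 2.2.2.2 (add F q4):
                × closes — contains both q4 and ~q4.
17 branches closed, 4 open.
An open branch gives a countermodel: q1=true, q2=true, q3=true, q4=true, q5=true (unmentioned atoms arbitrary); the premises hold there but the conclusion fails.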